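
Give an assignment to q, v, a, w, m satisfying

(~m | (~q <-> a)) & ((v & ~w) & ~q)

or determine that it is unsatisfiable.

q=F, v=T, a=T, w=F, m=F

  ~m | (~q <-> a) = True
    ~m = True
    ~q <-> a = True
      ~q = True
  (v & ~w) & ~q = True
    v & ~w = True
      ~w = True
    ~q = True
Both conjuncts True, so the formula holds.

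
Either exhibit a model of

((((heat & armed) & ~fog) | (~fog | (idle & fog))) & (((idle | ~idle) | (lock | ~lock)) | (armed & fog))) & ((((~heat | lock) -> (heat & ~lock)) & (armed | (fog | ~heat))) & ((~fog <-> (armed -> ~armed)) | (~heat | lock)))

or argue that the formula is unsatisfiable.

lock = False, armed = True, idle = True, fog = True, heat = True

  (((heat & armed) & ~fog) | (~fog | (idle & fog))) & (((idle | ~idle) | (lock | ~lock)) | (armed & fog)) = True
    ((heat & armed) & ~fog) | (~fog | (idle & fog)) = True
      (heat & armed) & ~fog = False
        heat & armed = True
        ~fog = False
      ~fog | (idle & fog) = True
        ~fog = False
        idle & fog = True
    ((idle | ~idle) | (lock | ~lock)) | (armed & fog) = True
      (idle | ~idle) | (lock | ~lock) = True
        idle | ~idle = True
          ~idle = False
        lock | ~lock = True
          ~lock = True
      armed & fog = True
  (((~heat | lock) -> (heat & ~lock)) & (armed | (fog | ~heat))) & ((~fog <-> (armed -> ~armed)) | (~heat | lock)) = True
    ((~heat | lock) -> (heat & ~lock)) & (armed | (fog | ~heat)) = True
      (~heat | lock) -> (heat & ~lock) = True
        ~heat | lock = False
          ~heat = False
        heat & ~lock = True
          ~lock = True
      armed | (fog | ~heat) = True
        fog | ~heat = True
          ~heat = False
    (~fog <-> (armed -> ~armed)) | (~heat | lock) = True
      ~fog <-> (armed -> ~armed) = True
        ~fog = False
        armed -> ~armed = False
          ~armed = False
      ~heat | lock = False
        ~heat = False
Both conjuncts True, so the formula holds.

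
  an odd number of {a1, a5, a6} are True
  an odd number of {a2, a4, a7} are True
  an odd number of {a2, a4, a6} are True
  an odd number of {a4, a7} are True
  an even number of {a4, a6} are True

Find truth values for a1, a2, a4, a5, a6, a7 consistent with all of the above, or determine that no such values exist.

The formula is unsatisfiable.

Adding constraints 2, 3, 4, 5 mod 2: every variable appears an even number of times on the left, so the left side is 0.
But the right sides sum to 1 (mod 2). 0 ≠ 1 — the system is inconsistent.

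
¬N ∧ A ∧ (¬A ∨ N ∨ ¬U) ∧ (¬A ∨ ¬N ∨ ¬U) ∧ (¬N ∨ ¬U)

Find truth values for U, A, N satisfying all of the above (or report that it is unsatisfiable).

U=F; A=T; N=F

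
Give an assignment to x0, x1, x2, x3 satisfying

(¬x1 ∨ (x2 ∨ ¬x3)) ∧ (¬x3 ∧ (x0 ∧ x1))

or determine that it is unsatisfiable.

x0=T, x1=T, x2=F, x3=F

  ¬x1 ∨ (x2 ∨ ¬x3) = True
    ¬x1 = False
    x2 ∨ ¬x3 = True
      ¬x3 = True
  ¬x3 ∧ (x0 ∧ x1) = True
    ¬x3 = True
    x0 ∧ x1 = True
Both conjuncts True, so the formula holds.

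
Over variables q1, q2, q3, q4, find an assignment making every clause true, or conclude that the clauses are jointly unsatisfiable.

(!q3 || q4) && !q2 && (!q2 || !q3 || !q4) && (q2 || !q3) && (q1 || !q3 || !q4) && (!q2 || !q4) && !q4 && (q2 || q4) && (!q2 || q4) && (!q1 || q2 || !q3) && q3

Unsatisfiable

Case q2 = True:
  Clause (!q2) is falsified — contradiction.
Case q2 = False:
  (q2 || !q3) forces q3 = False.
  Clause (q3) is falsified — contradiction.
Both cases fail, so the formula is unsatisfiable.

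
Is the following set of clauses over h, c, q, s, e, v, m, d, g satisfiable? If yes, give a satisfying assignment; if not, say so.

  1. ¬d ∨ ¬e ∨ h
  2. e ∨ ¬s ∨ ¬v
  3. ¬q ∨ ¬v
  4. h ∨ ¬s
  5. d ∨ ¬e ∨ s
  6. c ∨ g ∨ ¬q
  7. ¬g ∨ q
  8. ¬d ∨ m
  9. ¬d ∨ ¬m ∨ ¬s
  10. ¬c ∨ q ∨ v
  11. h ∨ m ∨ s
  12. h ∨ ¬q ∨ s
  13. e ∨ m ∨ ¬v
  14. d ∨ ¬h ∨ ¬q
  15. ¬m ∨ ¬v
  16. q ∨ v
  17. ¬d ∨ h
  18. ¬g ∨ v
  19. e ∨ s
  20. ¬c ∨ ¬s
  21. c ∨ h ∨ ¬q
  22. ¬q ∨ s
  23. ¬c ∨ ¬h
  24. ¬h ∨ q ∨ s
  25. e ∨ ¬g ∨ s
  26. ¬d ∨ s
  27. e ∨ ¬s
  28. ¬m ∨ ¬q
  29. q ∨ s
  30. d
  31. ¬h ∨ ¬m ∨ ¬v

Unsatisfiable — no assignment works.

Case d = True:
  (¬d ∨ m) forces m = True.
  (¬d ∨ ¬m ∨ ¬s) forces s = False.
  Clause (¬d ∨ s) is falsified — contradiction.
Case d = False:
  Clause (d) is falsified — contradiction.
Both cases fail, so the formula is unsatisfiable.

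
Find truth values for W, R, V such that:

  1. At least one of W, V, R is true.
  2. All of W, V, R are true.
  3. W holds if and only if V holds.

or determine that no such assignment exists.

W=T, R=T, V=T

  (1) {W, V, R}: 3 true — at least one ✓
  (2) {W, V, R}: all 3 true ✓
  (3) W=T, V=T — same ✓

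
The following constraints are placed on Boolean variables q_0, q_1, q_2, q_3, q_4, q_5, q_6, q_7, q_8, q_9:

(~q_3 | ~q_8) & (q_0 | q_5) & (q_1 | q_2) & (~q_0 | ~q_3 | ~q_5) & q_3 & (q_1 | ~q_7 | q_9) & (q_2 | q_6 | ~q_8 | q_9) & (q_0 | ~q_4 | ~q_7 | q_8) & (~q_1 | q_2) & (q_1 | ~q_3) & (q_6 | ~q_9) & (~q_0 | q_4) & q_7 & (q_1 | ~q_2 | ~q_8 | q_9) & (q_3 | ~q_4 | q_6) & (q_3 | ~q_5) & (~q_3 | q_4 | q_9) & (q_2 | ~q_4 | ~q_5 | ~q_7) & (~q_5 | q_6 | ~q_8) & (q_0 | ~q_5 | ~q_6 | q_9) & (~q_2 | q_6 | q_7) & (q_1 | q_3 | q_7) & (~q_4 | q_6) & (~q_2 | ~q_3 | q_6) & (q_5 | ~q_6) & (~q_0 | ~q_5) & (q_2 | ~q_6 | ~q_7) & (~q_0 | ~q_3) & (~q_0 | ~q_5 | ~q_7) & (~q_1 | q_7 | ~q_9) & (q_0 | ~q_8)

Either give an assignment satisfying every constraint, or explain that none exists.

q_0=F; q_1=T; q_2=T; q_3=T; q_4=F; q_5=T; q_6=T; q_7=T; q_8=F; q_9=T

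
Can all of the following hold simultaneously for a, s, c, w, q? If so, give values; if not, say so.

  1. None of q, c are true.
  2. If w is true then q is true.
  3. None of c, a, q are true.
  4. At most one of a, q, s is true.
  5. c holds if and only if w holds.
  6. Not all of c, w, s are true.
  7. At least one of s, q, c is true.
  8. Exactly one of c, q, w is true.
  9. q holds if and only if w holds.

Case c = True:
  Constraint (1) is violated (c=T) — contradiction.
Case c = False:
  (1) forces q = False.
  (2) with q=F forces w = False.
  Constraint (8) is violated (c=F, q=F, w=F) — contradiction.
Both cases fail — unsatisfiable.

The formula is unsatisfiable.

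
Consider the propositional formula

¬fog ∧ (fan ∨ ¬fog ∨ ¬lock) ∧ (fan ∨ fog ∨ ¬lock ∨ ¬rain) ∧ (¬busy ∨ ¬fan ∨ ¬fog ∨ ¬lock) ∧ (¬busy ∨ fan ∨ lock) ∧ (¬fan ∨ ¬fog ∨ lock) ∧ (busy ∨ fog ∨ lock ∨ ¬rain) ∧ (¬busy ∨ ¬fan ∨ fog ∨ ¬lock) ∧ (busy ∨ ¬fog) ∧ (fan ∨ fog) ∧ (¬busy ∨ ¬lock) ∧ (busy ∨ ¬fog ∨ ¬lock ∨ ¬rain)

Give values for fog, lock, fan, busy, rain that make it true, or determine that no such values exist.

fog: False; lock: False; fan: True; busy: True; rain: True

Unit clause (¬fog) forces fog = False.
In (fan ∨ fog) only fan is left, so fan = True.
Set lock = False.
Set busy = True.
Set rain = True.
All clauses satisfied.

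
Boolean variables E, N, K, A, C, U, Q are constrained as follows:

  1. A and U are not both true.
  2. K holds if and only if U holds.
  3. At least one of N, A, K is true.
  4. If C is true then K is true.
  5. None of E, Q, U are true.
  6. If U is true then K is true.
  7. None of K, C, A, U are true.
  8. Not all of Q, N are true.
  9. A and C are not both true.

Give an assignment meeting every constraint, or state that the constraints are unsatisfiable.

E=F; N=T; K=F; A=F; C=F; U=F; Q=F

  (1) A=F, U=F — not both ✓
  (2) K=F, U=F — same ✓
  (3) {N, A, K}: 1 true — at least one ✓
  (4) C=F ⇒ K: vacuous ✓
  (5) {E, Q, U}: 0 true — none ✓
  (6) U=F ⇒ K: vacuous ✓
  (7) {K, C, A, U}: 0 true — none ✓
  (8) {Q, N}: 1/2 true — not all ✓
  (9) A=F, C=F — not both ✓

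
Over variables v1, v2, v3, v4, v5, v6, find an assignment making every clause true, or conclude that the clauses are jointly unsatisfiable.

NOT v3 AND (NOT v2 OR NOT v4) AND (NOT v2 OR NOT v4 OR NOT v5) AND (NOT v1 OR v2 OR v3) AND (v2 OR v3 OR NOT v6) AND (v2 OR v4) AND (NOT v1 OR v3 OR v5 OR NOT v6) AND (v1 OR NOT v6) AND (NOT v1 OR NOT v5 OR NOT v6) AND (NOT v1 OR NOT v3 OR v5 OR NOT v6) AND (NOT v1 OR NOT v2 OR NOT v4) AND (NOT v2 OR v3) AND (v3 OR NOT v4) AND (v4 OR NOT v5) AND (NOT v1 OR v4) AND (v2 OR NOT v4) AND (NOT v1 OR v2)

Unsatisfiable — no assignment works.

Case v4 = True:
  (NOT v3) forces v3 = False.
  Clause (v3 OR NOT v4) is falsified — contradiction.
Case v4 = False:
  (NOT v3) forces v3 = False.
  (v2 OR v4) forces v2 = True.
  Clause (NOT v2 OR v3) is falsified — contradiction.
Both cases fail, so the formula is unsatisfiable.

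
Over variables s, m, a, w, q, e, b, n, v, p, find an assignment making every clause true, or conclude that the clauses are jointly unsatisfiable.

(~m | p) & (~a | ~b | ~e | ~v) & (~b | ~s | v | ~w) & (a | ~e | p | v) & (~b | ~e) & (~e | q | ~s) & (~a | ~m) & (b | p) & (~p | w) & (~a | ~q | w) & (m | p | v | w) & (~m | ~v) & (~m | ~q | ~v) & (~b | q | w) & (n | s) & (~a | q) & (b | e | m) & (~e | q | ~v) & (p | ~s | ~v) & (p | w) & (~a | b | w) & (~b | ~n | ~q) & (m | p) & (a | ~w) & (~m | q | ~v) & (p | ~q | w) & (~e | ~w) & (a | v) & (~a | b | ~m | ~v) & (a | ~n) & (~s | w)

s=T; m=F; a=T; w=T; q=T; e=F; b=T; n=F; v=T; p=T

Set s = True.
  then (~s | w) forces w = True.
  then (a | ~w) forces a = True.
  then (~e | ~w) forces e = False.
  then (~a | ~m) forces m = False.
  then (~a | q) forces q = True.
  then (b | e | m) forces b = True.
  then (~b | ~n | ~q) forces n = False.
  then (m | p) forces p = True.
  then (~b | ~s | v | ~w) forces v = True.
All clauses satisfied.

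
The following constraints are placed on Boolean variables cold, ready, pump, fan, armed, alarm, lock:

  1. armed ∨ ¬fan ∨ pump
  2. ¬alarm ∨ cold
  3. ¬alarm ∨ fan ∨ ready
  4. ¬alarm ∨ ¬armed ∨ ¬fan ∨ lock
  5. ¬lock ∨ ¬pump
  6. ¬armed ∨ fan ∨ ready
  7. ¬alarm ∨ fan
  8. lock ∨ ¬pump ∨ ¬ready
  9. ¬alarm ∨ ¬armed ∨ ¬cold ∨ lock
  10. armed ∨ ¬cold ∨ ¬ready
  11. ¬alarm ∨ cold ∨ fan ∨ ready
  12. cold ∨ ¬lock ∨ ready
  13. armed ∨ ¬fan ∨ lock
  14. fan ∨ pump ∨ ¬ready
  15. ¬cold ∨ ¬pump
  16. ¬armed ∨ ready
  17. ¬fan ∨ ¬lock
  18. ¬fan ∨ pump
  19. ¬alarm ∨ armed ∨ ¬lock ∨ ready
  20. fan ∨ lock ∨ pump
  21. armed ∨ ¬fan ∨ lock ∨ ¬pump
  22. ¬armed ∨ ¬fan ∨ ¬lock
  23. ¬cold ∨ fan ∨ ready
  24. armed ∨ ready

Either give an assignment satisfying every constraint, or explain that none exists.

Case pump = True:
  (¬lock ∨ ¬pump) forces lock = False.
  (lock ∨ ¬pump ∨ ¬ready) forces ready = False.
  (¬cold ∨ ¬pump) forces cold = False.
  (¬alarm ∨ cold) forces alarm = False.
  (¬armed ∨ ready) forces armed = False.
  Clause (armed ∨ ready) is falsified — contradiction.
Case pump = False:
  (¬fan ∨ pump) forces fan = False.
  (¬alarm ∨ fan) forces alarm = False.
  (fan ∨ pump ∨ ¬ready) forces ready = False.
  (¬armed ∨ fan ∨ ready) forces armed = False.
  Clause (armed ∨ ready) is falsified — contradiction.
Both cases fail, so the formula is unsatisfiable.

Unsatisfiable — no assignment works.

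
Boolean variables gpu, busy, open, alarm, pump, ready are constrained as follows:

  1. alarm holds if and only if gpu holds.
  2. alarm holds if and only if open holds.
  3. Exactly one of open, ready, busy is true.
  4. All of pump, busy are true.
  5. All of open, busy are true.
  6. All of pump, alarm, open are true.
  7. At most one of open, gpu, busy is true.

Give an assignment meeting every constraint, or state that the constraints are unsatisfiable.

Unsatisfiable — no assignment works.

Case busy = True:
  (3) with busy=T forces open = False.
  Constraint (5) is violated (open=F) — contradiction.
Case busy = False:
  Constraint (4) is violated (busy=F) — contradiction.
Both cases fail — unsatisfiable.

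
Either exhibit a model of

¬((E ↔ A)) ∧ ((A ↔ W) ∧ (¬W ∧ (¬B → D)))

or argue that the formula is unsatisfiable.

B = True, W = False, A = False, E = True, D = True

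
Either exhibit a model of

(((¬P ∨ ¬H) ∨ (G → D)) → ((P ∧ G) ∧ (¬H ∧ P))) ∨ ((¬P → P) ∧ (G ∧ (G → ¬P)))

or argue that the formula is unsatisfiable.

H = False, P = True, G = True, D = True

  (((¬P ∨ ¬H) ∨ (G → D)) → ((P ∧ G) ∧ (¬H ∧ P))) ∨ ((¬P → P) ∧ (G ∧ (G → ¬P))) = True
    ((¬P ∨ ¬H) ∨ (G → D)) → ((P ∧ G) ∧ (¬H ∧ P)) = True
      (¬P ∨ ¬H) ∨ (G → D) = True
        ¬P ∨ ¬H = True
          ¬P = False
          ¬H = True
        G → D = True
      (P ∧ G) ∧ (¬H ∧ P) = True
        P ∧ G = True
        ¬H ∧ P = True
          ¬H = True
    (¬P → P) ∧ (G ∧ (G → ¬P)) = False
      ¬P → P = True
        ¬P = False
      G ∧ (G → ¬P) = False
        G → ¬P = False
          ¬P = False
The formula evaluates to True.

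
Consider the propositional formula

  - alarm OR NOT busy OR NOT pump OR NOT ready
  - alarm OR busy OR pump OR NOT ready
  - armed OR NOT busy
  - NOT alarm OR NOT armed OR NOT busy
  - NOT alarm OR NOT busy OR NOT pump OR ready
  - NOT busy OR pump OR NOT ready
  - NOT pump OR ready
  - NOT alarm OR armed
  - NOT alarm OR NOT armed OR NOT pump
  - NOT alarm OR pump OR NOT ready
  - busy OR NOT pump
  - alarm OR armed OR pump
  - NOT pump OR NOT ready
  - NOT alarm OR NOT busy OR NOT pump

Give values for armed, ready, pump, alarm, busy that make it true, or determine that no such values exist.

armed=T; ready=F; pump=F; alarm=F; busy=F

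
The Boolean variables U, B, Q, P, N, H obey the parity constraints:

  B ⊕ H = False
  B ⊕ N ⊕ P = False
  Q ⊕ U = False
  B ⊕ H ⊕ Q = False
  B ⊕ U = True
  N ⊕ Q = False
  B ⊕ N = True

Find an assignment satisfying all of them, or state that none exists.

U=F; B=T; Q=F; P=T; N=F; H=T

B ⊕ H = T ⊕ T = False ✓
B ⊕ N ⊕ P = T ⊕ F ⊕ T = False ✓
Q ⊕ U = F ⊕ F = False ✓
B ⊕ H ⊕ Q = T ⊕ T ⊕ F = False ✓
B ⊕ U = T ⊕ F = True ✓
N ⊕ Q = F ⊕ F = False ✓
B ⊕ N = T ⊕ F = True ✓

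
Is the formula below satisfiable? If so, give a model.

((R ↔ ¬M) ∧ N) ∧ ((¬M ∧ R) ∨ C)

R = True, M = False, C = False, N = True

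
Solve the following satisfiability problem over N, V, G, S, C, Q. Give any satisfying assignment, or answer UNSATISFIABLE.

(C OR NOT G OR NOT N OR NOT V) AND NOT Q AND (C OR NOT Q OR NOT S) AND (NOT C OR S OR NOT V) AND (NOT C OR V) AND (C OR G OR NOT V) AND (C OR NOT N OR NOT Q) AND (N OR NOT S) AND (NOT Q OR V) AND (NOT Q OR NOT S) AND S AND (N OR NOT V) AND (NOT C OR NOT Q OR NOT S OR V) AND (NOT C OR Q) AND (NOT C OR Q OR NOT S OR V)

Unit clause (NOT Q) forces Q = False.
Unit clause (S) forces S = True.
In (NOT C OR Q) only NOT C is left, so C = False.
In (N OR NOT S) only N is left, so N = True.
Try V = True:
  (C OR NOT G OR NOT N OR NOT V) forces G = False.
  clause (C OR G OR NOT V) is falsified — backtrack.
So V = False.
Set G = False.
All clauses satisfied.

N: True; V: False; G: False; S: True; C: False; Q: False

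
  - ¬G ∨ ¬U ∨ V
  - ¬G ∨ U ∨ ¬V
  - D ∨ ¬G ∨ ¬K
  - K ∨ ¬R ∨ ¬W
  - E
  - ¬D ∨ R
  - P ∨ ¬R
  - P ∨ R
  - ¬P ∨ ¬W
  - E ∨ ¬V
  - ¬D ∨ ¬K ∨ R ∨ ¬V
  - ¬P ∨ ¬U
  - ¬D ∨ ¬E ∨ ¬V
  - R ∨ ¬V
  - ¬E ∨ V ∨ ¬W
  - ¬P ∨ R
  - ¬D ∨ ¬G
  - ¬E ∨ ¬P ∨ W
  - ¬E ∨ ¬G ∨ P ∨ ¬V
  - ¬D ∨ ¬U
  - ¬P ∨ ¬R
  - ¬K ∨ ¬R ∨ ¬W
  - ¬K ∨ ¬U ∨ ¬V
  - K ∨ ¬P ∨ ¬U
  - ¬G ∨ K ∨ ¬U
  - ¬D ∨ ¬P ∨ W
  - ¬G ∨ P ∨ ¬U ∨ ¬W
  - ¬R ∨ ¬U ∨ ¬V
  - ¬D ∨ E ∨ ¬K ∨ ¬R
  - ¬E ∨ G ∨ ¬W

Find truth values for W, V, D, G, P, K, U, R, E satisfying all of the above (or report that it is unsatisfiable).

Unsatisfiable — no assignment works.

Case P = True:
  (E) forces E = True.
  (¬P ∨ ¬W) forces W = False.
  Clause (¬E ∨ ¬P ∨ W) is falsified — contradiction.
Case P = False:
  (E) forces E = True.
  (P ∨ ¬R) forces R = False.
  Clause (P ∨ R) is falsified — contradiction.
Both cases fail, so the formula is unsatisfiable.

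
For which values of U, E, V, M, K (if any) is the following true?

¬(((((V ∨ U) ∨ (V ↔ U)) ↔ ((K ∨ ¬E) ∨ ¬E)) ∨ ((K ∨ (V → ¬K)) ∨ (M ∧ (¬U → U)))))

Unsatisfiable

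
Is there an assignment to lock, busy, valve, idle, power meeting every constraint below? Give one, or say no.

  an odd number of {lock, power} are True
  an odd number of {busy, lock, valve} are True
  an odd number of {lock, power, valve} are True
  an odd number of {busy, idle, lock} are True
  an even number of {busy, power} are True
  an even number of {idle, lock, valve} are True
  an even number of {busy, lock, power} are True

lock = False, busy = True, valve = False, idle = False, power = True

{lock, power}: 1 true → odd ✓
{busy, lock, valve}: 1 true → odd ✓
{lock, power, valve}: 1 true → odd ✓
{busy, idle, lock}: 1 true → odd ✓
{busy, power}: 2 true → even ✓
{idle, lock, valve}: 0 true → even ✓
{busy, lock, power}: 2 true → even ✓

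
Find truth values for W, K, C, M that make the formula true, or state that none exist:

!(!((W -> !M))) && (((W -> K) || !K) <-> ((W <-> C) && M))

W=F; K=T; C=F; M=T

  !(!((W -> !M))) = True
    !((W -> !M)) = False
      W -> !M = True
        !M = False
  ((W -> K) || !K) <-> ((W <-> C) && M) = True
    (W -> K) || !K = True
      W -> K = True
      !K = False
    (W <-> C) && M = True
      W <-> C = True
Both conjuncts True, so the formula holds.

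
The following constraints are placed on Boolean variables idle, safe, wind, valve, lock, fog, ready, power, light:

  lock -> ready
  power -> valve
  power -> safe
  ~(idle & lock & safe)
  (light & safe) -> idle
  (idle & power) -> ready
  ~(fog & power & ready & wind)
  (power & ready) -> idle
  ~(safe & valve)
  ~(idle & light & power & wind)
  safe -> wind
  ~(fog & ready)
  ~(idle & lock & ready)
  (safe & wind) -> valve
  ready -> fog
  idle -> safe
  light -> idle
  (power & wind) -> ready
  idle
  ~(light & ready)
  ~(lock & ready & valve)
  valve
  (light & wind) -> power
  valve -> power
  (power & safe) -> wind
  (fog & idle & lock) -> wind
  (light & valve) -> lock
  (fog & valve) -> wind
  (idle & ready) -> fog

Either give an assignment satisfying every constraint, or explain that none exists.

Unsatisfiable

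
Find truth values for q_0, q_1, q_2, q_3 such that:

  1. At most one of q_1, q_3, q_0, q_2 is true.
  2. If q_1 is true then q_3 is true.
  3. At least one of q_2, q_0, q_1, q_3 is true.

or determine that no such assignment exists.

q_0 = False; q_1 = False; q_2 = False; q_3 = True

  (1) {q_1, q_3, q_0, q_2}: 1 true — at most one ✓
  (2) q_1=F ⇒ q_3: vacuous ✓
  (3) {q_2, q_0, q_1, q_3}: 1 true — at least one ✓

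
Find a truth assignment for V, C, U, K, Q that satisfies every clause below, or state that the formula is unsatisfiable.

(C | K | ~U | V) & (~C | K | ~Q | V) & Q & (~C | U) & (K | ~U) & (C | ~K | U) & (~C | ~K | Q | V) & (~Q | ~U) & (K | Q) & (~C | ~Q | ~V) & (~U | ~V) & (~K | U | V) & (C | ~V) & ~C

Unit clause (Q) forces Q = True.
In (~Q | ~U) only ~U is left, so U = False.
Unit clause (~C) forces C = False.
In (C | ~K | U) only ~K is left, so K = False.
In (C | ~V) only ~V is left, so V = False.
All clauses satisfied.

V = False, C = False, U = False, K = False, Q = True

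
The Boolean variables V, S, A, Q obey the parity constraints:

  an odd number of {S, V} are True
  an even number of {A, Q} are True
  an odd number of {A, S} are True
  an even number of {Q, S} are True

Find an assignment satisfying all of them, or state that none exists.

Adding constraints 2, 3, 4 mod 2: every variable appears an even number of times on the left, so the left side is 0.
But the right sides sum to 1 (mod 2). 0 ≠ 1 — the system is inconsistent.

UNSATISFIABLE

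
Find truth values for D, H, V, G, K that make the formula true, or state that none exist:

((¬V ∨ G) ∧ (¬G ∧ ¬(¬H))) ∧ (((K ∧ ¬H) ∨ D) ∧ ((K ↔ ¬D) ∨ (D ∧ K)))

D=T, H=T, V=F, G=F, K=F

  (¬V ∨ G) ∧ (¬G ∧ ¬(¬H)) = True
    ¬V ∨ G = True
      ¬V = True
    ¬G ∧ ¬(¬H) = True
      ¬G = True
      ¬(¬H) = True
        ¬H = False
  ((K ∧ ¬H) ∨ D) ∧ ((K ↔ ¬D) ∨ (D ∧ K)) = True
    (K ∧ ¬H) ∨ D = True
      K ∧ ¬H = False
        ¬H = False
    (K ↔ ¬D) ∨ (D ∧ K) = True
      K ↔ ¬D = True
        ¬D = False
      D ∧ K = False
Both conjuncts True, so the formula holds.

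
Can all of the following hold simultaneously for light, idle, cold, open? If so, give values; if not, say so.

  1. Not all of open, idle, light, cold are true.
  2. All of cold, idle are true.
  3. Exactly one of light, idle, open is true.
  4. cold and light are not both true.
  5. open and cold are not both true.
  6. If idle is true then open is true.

Unsatisfiable

Case open = True:
  (2) forces cold = True.
  Constraint (5) is violated (open=T, cold=T) — contradiction.
Case open = False:
  (2) forces cold = True.
  (2) forces idle = True.
  Constraint (6) is violated (idle=T, open=F) — contradiction.
Both cases fail — unsatisfiable.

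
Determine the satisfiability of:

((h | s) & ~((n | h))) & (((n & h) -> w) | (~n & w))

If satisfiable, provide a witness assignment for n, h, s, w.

n = False, h = False, s = True, w = True

  (h | s) & ~((n | h)) = True
    h | s = True
    ~((n | h)) = True
      n | h = False
  ((n & h) -> w) | (~n & w) = True
    (n & h) -> w = True
      n & h = False
    ~n & w = True
      ~n = True
Both conjuncts True, so the formula holds.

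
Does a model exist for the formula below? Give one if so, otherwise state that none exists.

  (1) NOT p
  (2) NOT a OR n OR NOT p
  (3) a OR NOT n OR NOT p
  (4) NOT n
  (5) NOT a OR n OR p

Unit clause (NOT p) forces p = False.
Unit clause (NOT n) forces n = False.
In (NOT a OR n OR p) only NOT a is left, so a = False.
All clauses satisfied.

p = False; n = False; a = False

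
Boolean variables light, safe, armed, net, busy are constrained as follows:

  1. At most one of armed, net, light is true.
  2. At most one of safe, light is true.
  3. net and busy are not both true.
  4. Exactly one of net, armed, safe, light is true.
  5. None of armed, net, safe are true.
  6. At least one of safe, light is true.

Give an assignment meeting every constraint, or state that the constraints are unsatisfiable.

light = True, safe = False, armed = False, net = False, busy = False

  (1) {armed, net, light}: 1 true — at most one ✓
  (2) {safe, light}: 1 true — at most one ✓
  (3) net=F, busy=F — not both ✓
  (4) {net, armed, safe, light}: 1 true — exactly one ✓
  (5) {armed, net, safe}: 0 true — none ✓
  (6) {safe, light}: 1 true — at least one ✓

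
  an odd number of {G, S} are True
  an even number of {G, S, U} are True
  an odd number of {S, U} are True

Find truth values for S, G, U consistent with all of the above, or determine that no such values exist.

S: False; G: True; U: True

{G, S}: 1 true → odd ✓
{G, S, U}: 2 true → even ✓
{S, U}: 1 true → odd ✓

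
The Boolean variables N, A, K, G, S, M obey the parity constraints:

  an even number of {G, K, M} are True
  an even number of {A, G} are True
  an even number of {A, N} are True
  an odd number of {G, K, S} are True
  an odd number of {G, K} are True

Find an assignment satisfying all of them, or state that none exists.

N: True, A: True, K: False, G: True, S: False, M: True

{G, K, M}: 2 true → even ✓
{A, G}: 2 true → even ✓
{A, N}: 2 true → even ✓
{G, K, S}: 1 true → odd ✓
{G, K}: 1 true → odd ✓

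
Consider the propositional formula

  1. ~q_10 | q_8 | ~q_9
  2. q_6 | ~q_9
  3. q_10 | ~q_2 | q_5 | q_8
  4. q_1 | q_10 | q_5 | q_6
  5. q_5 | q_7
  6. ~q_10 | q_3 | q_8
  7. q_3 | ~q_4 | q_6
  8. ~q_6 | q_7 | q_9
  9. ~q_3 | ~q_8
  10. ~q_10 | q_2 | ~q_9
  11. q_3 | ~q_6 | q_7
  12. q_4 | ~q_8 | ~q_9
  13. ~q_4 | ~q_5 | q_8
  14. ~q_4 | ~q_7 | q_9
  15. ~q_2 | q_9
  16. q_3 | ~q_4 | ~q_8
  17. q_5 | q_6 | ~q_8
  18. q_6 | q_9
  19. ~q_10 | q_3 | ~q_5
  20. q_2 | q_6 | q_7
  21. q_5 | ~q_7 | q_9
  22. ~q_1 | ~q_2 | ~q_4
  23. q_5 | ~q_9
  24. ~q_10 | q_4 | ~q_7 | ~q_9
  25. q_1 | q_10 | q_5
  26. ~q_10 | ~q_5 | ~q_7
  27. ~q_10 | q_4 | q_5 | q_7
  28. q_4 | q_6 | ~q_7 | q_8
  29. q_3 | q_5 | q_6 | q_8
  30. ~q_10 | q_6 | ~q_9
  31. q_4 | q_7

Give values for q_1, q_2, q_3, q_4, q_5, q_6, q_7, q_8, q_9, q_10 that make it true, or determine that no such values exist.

q_1 = False; q_2 = False; q_3 = False; q_4 = False; q_5 = True; q_6 = True; q_7 = True; q_8 = False; q_9 = True; q_10 = False

Set q_1 = False.
Set q_2 = False.
Set q_3 = False.
Set q_4 = False.
  then (q_4 | q_7) forces q_7 = True.
Set q_5 = True.
  then (~q_10 | q_3 | ~q_5) forces q_10 = False.
Set q_6 = True.
Set q_8 = False.
Set q_9 = True.
All clauses satisfied.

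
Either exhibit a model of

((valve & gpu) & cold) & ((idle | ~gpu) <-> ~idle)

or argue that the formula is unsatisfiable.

No satisfying assignment exists.

Case gpu = True: the formula simplifies to (valve & cold) & (idle <-> ~idle).
  idle = True: the conjunct idle <-> ~idle becomes True <-> ~True = False.
  idle = False: the conjunct idle <-> ~idle becomes False <-> ~False = False.
Case gpu = False: the conjunct gpu is False.
Both cases fail — unsatisfiable.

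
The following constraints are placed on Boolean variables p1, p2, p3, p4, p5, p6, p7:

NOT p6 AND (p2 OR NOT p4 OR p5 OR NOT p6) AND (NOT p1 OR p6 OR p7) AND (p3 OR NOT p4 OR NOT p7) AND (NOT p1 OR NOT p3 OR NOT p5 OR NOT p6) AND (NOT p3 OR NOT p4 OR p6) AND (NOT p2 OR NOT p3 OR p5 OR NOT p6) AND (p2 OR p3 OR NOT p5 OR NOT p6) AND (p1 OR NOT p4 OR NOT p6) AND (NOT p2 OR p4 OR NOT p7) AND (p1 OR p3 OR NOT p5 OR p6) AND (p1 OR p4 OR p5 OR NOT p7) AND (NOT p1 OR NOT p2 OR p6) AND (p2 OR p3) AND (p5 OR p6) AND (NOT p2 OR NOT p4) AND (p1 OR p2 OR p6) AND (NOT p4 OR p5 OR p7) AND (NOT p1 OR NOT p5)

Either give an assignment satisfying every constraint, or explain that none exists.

p1 = False; p2 = True; p3 = True; p4 = False; p5 = True; p6 = False; p7 = False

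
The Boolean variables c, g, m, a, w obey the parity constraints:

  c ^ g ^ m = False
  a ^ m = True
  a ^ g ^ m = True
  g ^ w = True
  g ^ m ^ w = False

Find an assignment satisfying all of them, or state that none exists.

c=T; g=F; m=T; a=F; w=T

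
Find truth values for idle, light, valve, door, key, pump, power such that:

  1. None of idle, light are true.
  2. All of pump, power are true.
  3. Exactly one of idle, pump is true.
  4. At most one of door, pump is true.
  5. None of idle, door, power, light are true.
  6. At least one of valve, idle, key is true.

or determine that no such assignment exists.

Case power = True:
  Constraint (5) is violated (power=T) — contradiction.
Case power = False:
  Constraint (2) is violated (power=F) — contradiction.
Both cases fail — unsatisfiable.

UNSATISFIABLE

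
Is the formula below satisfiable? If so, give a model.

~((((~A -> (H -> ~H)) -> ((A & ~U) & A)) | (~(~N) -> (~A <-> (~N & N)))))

U = False, H = False, A = False, N = True

  ~((((~A -> (H -> ~H)) -> ((A & ~U) & A)) | (~(~N) -> (~A <-> (~N & N))))) = True
    ((~A -> (H -> ~H)) -> ((A & ~U) & A)) | (~(~N) -> (~A <-> (~N & N))) = False
      (~A -> (H -> ~H)) -> ((A & ~U) & A) = False
        ~A -> (H -> ~H) = True
          ~A = True
          H -> ~H = True
            ~H = True
        (A & ~U) & A = False
          A & ~U = False
            ~U = True
      ~(~N) -> (~A <-> (~N & N)) = False
        ~(~N) = True
          ~N = False
        ~A <-> (~N & N) = False
          ~A = True
          ~N & N = False
            ~N = False
The formula evaluates to True.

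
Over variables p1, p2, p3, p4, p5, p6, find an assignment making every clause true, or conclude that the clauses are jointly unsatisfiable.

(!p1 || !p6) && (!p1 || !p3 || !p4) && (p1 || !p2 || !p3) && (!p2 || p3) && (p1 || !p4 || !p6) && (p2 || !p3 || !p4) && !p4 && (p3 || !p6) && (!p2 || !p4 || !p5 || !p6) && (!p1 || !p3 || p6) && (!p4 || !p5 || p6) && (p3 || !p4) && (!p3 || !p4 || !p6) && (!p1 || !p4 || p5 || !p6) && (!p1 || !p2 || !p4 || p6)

p1=T, p2=F, p3=F, p4=F, p5=F, p6=F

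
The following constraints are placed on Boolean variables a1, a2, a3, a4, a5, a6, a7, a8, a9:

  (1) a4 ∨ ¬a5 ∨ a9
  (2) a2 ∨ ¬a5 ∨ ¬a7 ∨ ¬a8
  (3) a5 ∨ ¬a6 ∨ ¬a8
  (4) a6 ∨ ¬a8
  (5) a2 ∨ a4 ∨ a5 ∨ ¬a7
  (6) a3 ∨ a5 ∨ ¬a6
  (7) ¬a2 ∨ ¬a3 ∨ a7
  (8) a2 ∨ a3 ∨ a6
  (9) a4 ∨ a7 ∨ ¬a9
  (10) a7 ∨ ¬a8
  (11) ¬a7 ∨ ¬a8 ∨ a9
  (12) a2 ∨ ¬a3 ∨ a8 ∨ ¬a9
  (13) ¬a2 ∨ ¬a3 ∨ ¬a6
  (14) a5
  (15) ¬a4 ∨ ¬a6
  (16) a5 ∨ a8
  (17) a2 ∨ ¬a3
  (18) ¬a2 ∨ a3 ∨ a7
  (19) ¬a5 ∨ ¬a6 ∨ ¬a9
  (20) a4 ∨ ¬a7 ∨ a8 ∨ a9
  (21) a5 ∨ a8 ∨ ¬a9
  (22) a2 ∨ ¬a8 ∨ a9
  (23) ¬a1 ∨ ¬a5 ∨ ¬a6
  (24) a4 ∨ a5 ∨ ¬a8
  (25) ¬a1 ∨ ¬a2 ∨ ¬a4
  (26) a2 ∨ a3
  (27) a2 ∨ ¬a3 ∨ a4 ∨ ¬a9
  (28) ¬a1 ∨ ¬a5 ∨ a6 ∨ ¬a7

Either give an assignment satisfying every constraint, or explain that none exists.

a1 = False, a2 = True, a3 = True, a4 = True, a5 = True, a6 = False, a7 = True, a8 = False, a9 = True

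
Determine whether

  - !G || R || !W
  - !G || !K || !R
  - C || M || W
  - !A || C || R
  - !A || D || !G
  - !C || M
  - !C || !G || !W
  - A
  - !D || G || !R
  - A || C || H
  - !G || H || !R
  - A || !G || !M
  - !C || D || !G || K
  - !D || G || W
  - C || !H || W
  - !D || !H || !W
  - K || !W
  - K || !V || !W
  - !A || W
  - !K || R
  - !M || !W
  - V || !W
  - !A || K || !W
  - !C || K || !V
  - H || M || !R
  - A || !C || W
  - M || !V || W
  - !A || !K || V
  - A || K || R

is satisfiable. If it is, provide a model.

A=T; M=F; V=T; G=F; R=T; H=T; C=F; D=F; K=T; W=T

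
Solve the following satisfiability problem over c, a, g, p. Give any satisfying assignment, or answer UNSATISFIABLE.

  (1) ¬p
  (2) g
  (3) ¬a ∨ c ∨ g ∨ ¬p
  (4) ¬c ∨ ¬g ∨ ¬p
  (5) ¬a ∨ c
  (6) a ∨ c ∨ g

Unit clause (¬p) forces p = False.
Unit clause (g) forces g = True.
Set c = False.
  then (¬a ∨ c) forces a = False.
All clauses satisfied.

c = False, a = False, g = True, p = False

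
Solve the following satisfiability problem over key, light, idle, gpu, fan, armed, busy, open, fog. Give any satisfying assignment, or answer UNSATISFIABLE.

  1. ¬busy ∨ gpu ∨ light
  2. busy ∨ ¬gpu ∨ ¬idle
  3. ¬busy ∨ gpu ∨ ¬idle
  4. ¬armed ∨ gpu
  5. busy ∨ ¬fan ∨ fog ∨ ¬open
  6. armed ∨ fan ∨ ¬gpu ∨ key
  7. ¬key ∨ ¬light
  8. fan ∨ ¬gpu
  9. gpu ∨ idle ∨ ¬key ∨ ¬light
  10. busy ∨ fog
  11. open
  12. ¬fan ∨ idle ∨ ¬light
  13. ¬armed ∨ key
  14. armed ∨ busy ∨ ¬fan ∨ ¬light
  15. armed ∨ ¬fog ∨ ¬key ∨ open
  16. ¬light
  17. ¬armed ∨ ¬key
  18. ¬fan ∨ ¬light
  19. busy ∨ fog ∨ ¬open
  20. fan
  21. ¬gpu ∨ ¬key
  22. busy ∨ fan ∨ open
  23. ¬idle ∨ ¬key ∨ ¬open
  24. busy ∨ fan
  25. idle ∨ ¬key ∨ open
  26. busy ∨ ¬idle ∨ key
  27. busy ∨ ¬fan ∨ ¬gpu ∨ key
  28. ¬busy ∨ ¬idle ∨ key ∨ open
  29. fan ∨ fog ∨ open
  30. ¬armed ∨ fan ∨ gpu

Unit clause (open) forces open = True.
Unit clause (¬light) forces light = False.
Unit clause (fan) forces fan = True.
Set key = False.
  then (¬armed ∨ key) forces armed = False.
Set idle = False.
Set gpu = False.
  then (¬busy ∨ gpu ∨ light) forces busy = False.
  then (busy ∨ ¬fan ∨ fog ∨ ¬open) forces fog = True.
All clauses satisfied.

key: False, light: False, idle: False, gpu: False, fan: True, armed: False, busy: False, open: True, fog: True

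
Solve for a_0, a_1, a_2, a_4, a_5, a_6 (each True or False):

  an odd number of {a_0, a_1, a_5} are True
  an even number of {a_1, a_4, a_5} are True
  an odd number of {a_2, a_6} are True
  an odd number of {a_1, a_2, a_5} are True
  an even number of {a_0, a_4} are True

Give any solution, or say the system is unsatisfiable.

UNSATISFIABLE

Adding constraints 1, 2, 5 mod 2: every variable appears an even number of times on the left, so the left side is 0.
But the right sides sum to 1 (mod 2). 0 ≠ 1 — the system is inconsistent.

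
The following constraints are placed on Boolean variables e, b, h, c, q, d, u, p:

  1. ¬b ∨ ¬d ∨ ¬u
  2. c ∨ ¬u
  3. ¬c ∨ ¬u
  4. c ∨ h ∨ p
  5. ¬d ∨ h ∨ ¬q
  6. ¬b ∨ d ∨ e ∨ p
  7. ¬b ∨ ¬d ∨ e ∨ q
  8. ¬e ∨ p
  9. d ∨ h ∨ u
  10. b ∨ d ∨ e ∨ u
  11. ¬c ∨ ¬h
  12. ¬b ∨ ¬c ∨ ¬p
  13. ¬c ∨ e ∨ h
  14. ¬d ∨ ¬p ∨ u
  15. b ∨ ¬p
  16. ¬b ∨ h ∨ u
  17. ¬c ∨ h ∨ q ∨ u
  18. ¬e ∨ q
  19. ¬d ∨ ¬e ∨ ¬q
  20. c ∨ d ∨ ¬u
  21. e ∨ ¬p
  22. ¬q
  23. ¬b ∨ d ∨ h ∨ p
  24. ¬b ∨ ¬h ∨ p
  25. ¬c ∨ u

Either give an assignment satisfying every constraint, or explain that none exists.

e = False, b = False, h = True, c = False, q = False, d = True, u = False, p = False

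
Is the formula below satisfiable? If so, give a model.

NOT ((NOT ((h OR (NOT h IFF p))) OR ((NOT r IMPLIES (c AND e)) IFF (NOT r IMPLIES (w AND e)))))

c: True; r: False; e: True; p: False; h: True; w: False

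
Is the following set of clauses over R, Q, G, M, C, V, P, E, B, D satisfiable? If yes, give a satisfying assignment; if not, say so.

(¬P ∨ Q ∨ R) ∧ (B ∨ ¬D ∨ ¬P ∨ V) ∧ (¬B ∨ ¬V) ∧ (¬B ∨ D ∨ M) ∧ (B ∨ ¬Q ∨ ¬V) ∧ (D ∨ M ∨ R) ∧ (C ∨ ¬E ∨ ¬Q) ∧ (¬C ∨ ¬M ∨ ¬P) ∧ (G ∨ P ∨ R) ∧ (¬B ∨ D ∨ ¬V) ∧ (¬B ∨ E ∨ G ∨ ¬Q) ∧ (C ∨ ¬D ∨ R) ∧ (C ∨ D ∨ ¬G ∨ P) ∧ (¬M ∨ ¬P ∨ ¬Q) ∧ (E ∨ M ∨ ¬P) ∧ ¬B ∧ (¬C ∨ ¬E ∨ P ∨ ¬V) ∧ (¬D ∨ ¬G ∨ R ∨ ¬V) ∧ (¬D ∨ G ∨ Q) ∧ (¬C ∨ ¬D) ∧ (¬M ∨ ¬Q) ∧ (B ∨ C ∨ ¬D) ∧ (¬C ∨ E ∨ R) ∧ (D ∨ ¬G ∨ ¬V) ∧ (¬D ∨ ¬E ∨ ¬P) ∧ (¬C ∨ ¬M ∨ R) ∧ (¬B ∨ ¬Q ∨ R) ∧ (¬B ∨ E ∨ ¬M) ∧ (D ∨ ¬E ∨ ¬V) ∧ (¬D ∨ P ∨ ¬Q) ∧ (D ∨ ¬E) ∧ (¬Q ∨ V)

R = True; Q = False; G = False; M = True; C = False; V = False; P = True; E = False; B = False; D = False

Unit clause (¬B) forces B = False.
Set R = True.
Set Q = False.
Set G = False.
  then (¬D ∨ G ∨ Q) forces D = False.
  then (D ∨ ¬E) forces E = False.
Set M = True.
Set C = False.
Set V = False.
Set P = True.
All clauses satisfied.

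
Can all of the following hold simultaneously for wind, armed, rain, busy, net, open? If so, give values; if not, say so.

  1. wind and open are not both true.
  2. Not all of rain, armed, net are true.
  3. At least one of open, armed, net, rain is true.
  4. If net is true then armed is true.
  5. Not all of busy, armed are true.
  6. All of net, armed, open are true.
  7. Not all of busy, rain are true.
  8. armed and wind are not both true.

wind = False, armed = True, rain = False, busy = False, net = True, open = True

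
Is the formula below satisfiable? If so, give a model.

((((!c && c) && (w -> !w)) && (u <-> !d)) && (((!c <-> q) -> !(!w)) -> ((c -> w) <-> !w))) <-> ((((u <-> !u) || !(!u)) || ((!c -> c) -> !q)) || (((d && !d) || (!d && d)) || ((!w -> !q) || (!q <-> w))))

Case c = True: the formula simplifies to !(((((u <-> !u) || !(!u)) || !q) || (((d && !d) || (!d && d)) || ((!w -> !q) || (!q <-> w))))).
  q = True: simplifies to !((((u <-> !u) || !(!u)) || (((d && !d) || (!d && d)) || (w || !w)))).
    w = True: this becomes !((((u <-> !u) || !(!u)) || True)) = False.
    w = False: this becomes !((((u <-> !u) || !(!u)) || True)) = False.
  q = False: this becomes !((True || True)) = False.
Case c = False: the formula becomes (False && ((q -> !(!w)) -> !w)) <-> (True || (((d && !d) || (!d && d)) || ((!w -> !q) || (!q <-> w)))) = False.
Both cases fail — unsatisfiable.

Unsatisfiable — no assignment works.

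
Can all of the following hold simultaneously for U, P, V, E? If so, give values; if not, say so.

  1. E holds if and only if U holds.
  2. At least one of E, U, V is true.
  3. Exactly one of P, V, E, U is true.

U: False, P: False, V: True, E: False

  (1) E=F, U=F — same ✓
  (2) {E, U, V}: 1 true — at least one ✓
  (3) {P, V, E, U}: 1 true — exactly one ✓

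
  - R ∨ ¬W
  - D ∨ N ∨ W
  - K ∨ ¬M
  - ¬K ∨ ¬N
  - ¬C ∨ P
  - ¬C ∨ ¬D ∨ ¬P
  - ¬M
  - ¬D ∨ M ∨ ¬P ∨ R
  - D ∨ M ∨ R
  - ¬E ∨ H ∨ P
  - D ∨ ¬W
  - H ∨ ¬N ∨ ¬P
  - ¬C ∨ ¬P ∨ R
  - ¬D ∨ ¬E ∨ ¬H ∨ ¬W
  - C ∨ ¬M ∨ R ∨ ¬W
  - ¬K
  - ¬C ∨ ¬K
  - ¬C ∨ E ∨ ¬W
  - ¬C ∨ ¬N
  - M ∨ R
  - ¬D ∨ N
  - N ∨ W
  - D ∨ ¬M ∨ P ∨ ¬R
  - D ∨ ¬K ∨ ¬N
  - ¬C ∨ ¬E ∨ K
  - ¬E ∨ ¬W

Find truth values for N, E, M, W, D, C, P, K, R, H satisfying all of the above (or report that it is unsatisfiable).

N = True; E = False; M = False; W = False; D = True; C = False; P = False; K = False; R = True; H = False

Unit clause (¬M) forces M = False.
Unit clause (¬K) forces K = False.
In (M ∨ R) only R is left, so R = True.
Try N = False:
  (¬D ∨ N) forces D = False.
  (D ∨ N ∨ W) forces W = True.
  clause (D ∨ ¬W) is falsified — backtrack.
So N = True.
  then (¬C ∨ ¬N) forces C = False.
Set E = False.
Set W = False.
Set D = True.
Set P = False.
Set H = False.
All clauses satisfied.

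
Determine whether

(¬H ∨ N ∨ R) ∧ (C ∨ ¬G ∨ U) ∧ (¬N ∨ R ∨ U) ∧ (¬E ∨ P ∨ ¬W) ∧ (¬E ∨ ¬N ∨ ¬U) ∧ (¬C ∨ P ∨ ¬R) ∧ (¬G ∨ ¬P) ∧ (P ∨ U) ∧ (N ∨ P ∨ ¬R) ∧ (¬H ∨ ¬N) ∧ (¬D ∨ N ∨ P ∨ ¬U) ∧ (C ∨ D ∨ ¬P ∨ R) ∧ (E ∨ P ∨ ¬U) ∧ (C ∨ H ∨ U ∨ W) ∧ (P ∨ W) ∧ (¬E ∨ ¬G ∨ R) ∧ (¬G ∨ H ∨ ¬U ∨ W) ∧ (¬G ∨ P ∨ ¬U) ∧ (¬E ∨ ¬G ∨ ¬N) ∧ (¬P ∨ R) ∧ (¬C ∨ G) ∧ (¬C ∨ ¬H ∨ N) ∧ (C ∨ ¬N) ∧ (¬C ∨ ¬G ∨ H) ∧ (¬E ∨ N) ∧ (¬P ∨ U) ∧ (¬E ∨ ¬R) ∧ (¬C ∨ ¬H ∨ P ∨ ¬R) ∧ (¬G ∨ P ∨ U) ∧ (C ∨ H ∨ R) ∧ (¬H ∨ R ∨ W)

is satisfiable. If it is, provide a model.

E = False, H = True, W = True, R = True, G = False, N = False, C = False, P = True, U = True, D = True

Try E = True:
  (¬E ∨ N) forces N = True.
  (¬E ∨ ¬N ∨ ¬U) forces U = False.
  (¬N ∨ R ∨ U) forces R = True.
  clause (¬E ∨ ¬R) is falsified — backtrack.
So E = False.
Set H = True.
  then (¬H ∨ ¬N) forces N = False.
  then (¬C ∨ ¬H ∨ N) forces C = False.
  then (¬H ∨ N ∨ R) forces R = True.
  then (N ∨ P ∨ ¬R) forces P = True.
  then (¬P ∨ U) forces U = True.
  then (¬G ∨ ¬P) forces G = False.
Set W = True.
Set D = True.
All clauses satisfied.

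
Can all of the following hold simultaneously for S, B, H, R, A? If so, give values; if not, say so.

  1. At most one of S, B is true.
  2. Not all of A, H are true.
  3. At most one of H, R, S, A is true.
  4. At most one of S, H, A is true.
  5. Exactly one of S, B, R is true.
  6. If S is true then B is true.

S = False, B = True, H = True, R = False, A = False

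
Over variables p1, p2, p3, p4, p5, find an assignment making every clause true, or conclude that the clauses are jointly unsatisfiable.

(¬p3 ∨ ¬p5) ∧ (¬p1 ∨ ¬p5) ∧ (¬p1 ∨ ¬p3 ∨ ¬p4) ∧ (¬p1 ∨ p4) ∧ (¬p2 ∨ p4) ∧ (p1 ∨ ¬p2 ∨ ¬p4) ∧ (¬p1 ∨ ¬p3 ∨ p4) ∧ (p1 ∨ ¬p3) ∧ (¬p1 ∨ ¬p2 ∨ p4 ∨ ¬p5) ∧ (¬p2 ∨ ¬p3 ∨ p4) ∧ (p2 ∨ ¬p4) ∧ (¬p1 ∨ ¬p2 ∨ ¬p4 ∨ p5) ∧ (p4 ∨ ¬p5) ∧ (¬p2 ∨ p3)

Try p1 = True:
  (¬p1 ∨ ¬p5) forces p5 = False.
  (¬p1 ∨ p4) forces p4 = True.
  (¬p1 ∨ ¬p3 ∨ ¬p4) forces p3 = False.
  (p2 ∨ ¬p4) forces p2 = True.
  clause (¬p1 ∨ ¬p2 ∨ ¬p4 ∨ p5) is falsified — backtrack.
So p1 = False.
  then (p1 ∨ ¬p3) forces p3 = False.
  then (¬p2 ∨ p3) forces p2 = False.
  then (p2 ∨ ¬p4) forces p4 = False.
  then (p4 ∨ ¬p5) forces p5 = False.
All clauses satisfied.

p1 = False, p2 = False, p3 = False, p4 = False, p5 = False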